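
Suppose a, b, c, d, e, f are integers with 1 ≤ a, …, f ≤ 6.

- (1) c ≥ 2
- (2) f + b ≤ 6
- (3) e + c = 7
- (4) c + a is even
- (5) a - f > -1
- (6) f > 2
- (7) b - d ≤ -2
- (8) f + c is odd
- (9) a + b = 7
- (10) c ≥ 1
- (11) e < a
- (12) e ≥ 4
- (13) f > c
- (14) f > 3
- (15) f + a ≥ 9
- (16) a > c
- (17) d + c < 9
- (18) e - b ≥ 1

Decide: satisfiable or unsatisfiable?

Take a = 6, b = 1, c = 2, d = 5, e = 5, f = 5. Then constraint 2: f + b = 6; constraint 3: e + c = 7; constraint 5: a - f = 1, and every other listed constraint is also met.

Satisfiable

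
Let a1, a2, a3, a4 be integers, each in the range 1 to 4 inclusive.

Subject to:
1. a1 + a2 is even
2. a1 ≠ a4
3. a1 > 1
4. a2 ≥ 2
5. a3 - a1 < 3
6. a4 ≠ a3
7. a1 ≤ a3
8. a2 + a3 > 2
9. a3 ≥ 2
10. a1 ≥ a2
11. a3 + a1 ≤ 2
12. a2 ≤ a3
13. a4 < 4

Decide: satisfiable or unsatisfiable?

From constraint 9: a3 ≥ 2. From constraints 4 and 10: a1 ≥ a2 ≥ 2. Hence a3 + a1 ≥ 4. But constraint 11 requires a3 + a1 ≤ 2, and 2 < 4. Contradiction.

Unsatisfiable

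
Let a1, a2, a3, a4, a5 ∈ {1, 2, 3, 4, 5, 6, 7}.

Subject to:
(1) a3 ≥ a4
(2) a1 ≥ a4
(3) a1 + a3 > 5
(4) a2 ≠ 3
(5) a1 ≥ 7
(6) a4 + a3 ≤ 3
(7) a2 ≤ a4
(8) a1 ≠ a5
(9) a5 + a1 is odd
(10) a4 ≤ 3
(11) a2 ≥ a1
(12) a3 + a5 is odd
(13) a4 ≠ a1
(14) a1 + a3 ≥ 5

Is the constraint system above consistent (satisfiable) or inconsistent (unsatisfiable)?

Unsatisfiable

From constraints 5 and 11: a2 ≥ a1 and a1 ≥ 7, so a2 ≥ 7. From constraints 7 and 10: a2 ≤ a4 and a4 ≤ 3, so a2 ≤ 3. But 3 < 7, so no value of a2 works.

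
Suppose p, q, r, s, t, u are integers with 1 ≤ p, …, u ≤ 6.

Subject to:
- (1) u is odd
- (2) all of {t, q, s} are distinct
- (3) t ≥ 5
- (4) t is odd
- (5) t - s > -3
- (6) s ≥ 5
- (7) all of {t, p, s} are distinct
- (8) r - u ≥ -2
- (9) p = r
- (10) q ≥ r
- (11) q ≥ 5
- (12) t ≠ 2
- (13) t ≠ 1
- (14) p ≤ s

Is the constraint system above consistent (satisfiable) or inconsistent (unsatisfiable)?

Unsatisfiable

Constraints 3, 6, and 11 confine each of t, q, s to the 2 values {5, 6} (the domain already gives each ≤ 6).
Constraint 2 requires all 3 of them to be distinct, but only 2 values are available — impossible by the pigeonhole principle.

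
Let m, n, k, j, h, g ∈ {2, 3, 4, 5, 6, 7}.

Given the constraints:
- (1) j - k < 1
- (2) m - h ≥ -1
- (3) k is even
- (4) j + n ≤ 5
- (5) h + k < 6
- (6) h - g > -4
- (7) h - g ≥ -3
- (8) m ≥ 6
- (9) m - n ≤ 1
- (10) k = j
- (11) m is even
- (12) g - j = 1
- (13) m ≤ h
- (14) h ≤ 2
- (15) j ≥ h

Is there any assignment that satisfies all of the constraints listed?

Unsatisfiable

From constraints 8 and 13: h ≥ m and m ≥ 6, so h ≥ 6. From constraint 14: h ≤ 2. But 2 < 6, so no value of h works.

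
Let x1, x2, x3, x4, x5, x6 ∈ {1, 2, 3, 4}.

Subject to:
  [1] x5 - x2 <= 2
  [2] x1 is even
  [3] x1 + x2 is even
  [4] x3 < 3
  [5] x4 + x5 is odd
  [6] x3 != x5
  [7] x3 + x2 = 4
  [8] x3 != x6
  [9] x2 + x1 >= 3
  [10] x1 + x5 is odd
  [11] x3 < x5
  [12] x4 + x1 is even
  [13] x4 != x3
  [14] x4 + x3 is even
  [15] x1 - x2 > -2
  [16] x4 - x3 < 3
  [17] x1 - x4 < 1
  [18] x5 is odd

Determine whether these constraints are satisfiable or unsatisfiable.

Satisfiable

Setting (x1, x2, x3, x4, x5, x6) = (2, 2, 2, 4, 3, 1) satisfies everything: constraint 1: x5 - x2 = 1; constraint 7: x3 + x2 = 4, and the others follow.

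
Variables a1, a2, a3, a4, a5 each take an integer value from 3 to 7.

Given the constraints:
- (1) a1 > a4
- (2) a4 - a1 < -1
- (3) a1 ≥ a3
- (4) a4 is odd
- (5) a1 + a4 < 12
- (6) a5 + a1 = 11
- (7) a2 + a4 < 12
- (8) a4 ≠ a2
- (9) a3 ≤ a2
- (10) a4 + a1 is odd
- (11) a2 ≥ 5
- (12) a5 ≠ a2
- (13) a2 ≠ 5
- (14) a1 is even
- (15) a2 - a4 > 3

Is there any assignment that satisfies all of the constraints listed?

Take a1 = 6, a2 = 7, a3 = 6, a4 = 3, a5 = 5. Then constraint 2: a4 - a1 = -3; constraint 5: a1 + a4 = 9; constraint 6: a5 + a1 = 11, and every other listed constraint is also met.

Satisfiable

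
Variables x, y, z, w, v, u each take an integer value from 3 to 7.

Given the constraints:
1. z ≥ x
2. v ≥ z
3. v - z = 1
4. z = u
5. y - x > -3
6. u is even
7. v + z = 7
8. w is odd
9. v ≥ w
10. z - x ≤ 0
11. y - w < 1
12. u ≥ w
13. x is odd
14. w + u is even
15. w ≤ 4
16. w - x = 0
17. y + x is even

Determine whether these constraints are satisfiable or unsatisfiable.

Constraint 8 makes w odd and constraint 6 makes u even, so w + u must be odd. Constraint 14 says w + u is even — contradiction.

Unsatisfiable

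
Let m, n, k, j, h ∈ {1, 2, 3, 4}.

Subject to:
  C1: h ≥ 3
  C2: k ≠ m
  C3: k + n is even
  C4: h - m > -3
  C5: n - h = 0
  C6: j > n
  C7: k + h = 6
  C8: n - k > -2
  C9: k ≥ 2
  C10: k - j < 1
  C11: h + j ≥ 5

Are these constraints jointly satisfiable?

Try m = 4, n = 3, k = 3, j = 4, h = 3.
Check constraint 4: h - m = -1; constraint 5: n - h = 0; constraint 7: k + h = 6. The remaining constraints are straightforward to verify.

Satisfiable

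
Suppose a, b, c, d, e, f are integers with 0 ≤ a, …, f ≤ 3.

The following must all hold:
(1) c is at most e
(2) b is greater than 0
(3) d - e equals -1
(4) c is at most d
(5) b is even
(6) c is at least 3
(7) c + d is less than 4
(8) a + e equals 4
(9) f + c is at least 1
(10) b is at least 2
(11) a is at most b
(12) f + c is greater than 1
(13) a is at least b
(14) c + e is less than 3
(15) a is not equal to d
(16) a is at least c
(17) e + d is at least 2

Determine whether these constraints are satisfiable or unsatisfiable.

Unsatisfiable

From constraints 10 and 13: a ≥ b ≥ 2. From constraints 1 and 6: e ≥ c ≥ 3. Hence a + e ≥ 5. But constraint 8 requires a + e = 4, and 4 < 5. Contradiction.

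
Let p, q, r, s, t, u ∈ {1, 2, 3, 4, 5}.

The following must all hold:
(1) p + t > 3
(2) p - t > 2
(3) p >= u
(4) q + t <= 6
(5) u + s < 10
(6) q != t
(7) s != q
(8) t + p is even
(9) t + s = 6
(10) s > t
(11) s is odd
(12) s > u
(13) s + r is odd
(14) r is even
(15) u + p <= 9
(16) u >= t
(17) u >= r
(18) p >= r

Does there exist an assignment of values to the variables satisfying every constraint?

One satisfying assignment is p = 5, q = 3, r = 2, s = 5, t = 1, u = 3.
For the less obvious constraints — constraint 1: p + t = 6; constraint 2: p - t = 4; constraint 4: q + t = 4 — and the others hold by inspection.

Satisfiable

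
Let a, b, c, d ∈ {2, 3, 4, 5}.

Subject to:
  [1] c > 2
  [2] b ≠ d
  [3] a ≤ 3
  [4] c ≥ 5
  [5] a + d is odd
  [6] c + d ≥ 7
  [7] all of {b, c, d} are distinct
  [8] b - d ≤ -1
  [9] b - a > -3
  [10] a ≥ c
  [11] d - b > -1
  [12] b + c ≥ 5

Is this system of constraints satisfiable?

From constraint 4: c ≥ 5. From constraints 3 and 10: c ≤ a and a ≤ 3, so c ≤ 3. But 3 < 5, so no value of c works.

Unsatisfiable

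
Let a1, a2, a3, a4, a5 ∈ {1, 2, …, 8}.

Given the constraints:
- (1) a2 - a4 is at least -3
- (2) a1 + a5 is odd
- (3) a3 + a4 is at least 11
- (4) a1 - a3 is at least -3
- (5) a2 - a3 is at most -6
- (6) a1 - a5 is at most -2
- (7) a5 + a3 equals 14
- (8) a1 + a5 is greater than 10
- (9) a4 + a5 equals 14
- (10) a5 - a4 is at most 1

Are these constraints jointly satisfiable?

Constraints 1, 4, 5, 6, and 10 give a3 − a2 ≥ 6, a2 − a4 ≥ -3, a4 − a5 ≥ -1, a5 − a1 ≥ 2, a1 − a3 ≥ -3.
Adding all 5 inequalities: the left sides telescope to 0, and the right sides sum to 6 + (-3) + (-1) + 2 + (-3) = 1. So 0 ≥ 1, which is false.

Unsatisfiable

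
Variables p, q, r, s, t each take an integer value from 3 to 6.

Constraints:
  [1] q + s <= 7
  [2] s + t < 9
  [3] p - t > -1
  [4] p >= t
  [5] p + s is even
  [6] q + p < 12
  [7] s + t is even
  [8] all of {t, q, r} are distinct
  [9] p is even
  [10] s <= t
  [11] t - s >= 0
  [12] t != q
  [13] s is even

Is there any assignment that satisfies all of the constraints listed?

Satisfiable

Take p = 6, q = 3, r = 6, s = 4, t = 4. Then constraint 1: q + s = 7; constraint 2: s + t = 8, and every other listed constraint is also met.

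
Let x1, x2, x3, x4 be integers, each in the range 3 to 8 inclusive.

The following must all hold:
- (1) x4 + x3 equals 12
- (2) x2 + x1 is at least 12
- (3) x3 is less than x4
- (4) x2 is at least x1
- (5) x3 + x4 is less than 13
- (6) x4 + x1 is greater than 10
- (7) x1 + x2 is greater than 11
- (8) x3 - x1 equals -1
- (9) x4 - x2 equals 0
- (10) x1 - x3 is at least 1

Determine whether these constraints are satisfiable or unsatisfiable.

Satisfiable

Try x1 = 6, x2 = 7, x3 = 5, x4 = 7.
Check constraint 1: x4 + x3 = 12; constraint 2: x2 + x1 = 13. The remaining constraints are straightforward to verify.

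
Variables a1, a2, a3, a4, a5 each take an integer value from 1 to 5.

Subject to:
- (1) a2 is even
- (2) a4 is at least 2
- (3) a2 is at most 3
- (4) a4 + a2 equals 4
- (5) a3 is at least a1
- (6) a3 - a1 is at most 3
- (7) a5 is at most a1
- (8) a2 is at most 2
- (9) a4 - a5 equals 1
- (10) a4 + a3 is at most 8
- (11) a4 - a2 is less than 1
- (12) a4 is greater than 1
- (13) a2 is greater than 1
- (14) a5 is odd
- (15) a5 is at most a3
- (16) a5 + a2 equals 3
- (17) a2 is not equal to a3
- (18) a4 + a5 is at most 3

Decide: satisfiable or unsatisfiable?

Satisfiable

Setting (a1, a2, a3, a4, a5) = (2, 2, 5, 2, 1) satisfies everything: constraint 4: a4 + a2 = 4; constraint 6: a3 - a1 = 3, and the others follow.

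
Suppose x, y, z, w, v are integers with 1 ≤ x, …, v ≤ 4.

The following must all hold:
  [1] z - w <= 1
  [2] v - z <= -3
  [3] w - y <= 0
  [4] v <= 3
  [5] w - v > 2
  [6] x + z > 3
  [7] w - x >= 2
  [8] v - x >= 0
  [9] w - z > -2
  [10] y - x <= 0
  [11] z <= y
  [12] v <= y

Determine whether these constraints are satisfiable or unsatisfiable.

Constraints 1, 2, 3, 8, and 10 give v − x ≥ 0, x − y ≥ 0, y − w ≥ 0, w − z ≥ -1, z − v ≥ 3.
Adding all 5 inequalities: the left sides telescope to 0, and the right sides sum to 0 + 0 + 0 + (-1) + 3 = 2. So 0 ≥ 2, which is false.

Unsatisfiable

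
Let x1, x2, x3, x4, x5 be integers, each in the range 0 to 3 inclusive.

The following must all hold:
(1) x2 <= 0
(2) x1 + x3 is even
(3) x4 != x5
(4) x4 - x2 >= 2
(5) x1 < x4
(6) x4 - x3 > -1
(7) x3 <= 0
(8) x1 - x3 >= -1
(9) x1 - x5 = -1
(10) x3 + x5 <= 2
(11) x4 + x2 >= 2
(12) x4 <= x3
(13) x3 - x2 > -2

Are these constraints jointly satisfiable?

Unsatisfiable

From constraints 7 and 12: x4 ≤ x3 ≤ 0. From constraint 1: x2 ≤ 0. Hence x4 + x2 ≤ 0. But constraint 11 requires x4 + x2 ≥ 2, and 2 > 0. Contradiction.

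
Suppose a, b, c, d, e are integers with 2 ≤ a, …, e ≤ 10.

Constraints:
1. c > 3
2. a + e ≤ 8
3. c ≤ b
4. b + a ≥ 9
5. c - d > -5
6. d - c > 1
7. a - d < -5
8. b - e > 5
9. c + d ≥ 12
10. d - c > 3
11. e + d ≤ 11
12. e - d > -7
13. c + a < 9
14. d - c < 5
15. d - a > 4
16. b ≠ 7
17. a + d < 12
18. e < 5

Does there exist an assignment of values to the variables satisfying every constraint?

Satisfiable

One satisfying assignment is a = 2, b = 10, c = 4, d = 8, e = 3.
For the less obvious constraints — constraint 2: a + e = 5; constraint 4: b + a = 12; constraint 5: c - d = -4 — and the others hold by inspection.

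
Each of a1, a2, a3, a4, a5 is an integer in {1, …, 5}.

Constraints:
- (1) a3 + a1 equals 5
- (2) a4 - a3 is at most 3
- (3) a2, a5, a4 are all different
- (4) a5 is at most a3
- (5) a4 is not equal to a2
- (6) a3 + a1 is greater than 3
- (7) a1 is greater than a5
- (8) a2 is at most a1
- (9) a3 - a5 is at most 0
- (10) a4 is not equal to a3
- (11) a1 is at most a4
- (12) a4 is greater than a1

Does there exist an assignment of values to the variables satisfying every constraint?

Try a1 = 3, a2 = 1, a3 = 2, a4 = 5, a5 = 2.
Check constraint 1: a3 + a1 = 5; constraint 2: a4 - a3 = 3; constraint 6: a3 + a1 = 5. The remaining constraints are straightforward to verify.

Satisfiable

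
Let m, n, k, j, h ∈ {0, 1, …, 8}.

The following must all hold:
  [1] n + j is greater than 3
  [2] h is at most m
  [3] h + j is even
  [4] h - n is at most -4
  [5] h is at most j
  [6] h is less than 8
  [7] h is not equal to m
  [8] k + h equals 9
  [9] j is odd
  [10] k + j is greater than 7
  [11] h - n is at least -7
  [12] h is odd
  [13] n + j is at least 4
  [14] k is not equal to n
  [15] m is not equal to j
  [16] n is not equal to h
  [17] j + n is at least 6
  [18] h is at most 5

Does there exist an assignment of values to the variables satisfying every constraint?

Try m = 8, n = 5, k = 8, j = 1, h = 1.
Check constraint 1: n + j = 6; constraint 4: h - n = -4. The remaining constraints are straightforward to verify.

Satisfiable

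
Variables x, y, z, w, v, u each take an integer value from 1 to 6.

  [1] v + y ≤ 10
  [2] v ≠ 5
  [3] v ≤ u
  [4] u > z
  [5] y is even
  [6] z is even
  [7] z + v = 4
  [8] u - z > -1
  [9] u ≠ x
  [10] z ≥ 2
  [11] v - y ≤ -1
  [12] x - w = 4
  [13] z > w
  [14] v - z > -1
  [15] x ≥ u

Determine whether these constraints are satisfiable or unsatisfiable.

Satisfiable

Try x = 5, y = 6, z = 2, w = 1, v = 2, u = 4.
Check constraint 1: v + y = 8; constraint 7: z + v = 4; constraint 8: u - z = 2. The remaining constraints are straightforward to verify.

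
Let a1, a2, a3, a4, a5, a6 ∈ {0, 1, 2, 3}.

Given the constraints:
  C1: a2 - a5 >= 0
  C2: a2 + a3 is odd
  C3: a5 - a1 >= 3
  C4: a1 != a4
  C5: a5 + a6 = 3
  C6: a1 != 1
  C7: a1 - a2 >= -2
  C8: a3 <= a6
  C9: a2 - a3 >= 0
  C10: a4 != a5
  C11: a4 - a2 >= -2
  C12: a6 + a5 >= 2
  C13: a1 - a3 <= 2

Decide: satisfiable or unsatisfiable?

Constraints 1, 3, and 7 give a1 − a2 ≥ -2, a2 − a5 ≥ 0, a5 − a1 ≥ 3.
Adding all 3 inequalities: the left sides telescope to 0, and the right sides sum to (-2) + 0 + 3 = 1. So 0 ≥ 1, which is false.

Unsatisfiable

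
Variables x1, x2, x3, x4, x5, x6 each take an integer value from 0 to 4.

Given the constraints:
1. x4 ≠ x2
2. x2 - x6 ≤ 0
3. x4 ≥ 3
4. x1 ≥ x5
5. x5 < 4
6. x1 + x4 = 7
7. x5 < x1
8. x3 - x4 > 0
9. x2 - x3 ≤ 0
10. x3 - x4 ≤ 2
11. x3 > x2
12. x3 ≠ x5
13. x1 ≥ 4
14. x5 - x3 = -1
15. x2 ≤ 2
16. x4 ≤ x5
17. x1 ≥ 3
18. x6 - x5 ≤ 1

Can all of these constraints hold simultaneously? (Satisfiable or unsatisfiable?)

Satisfiable

Setting (x1, x2, x3, x4, x5, x6) = (4, 1, 4, 3, 3, 2) satisfies everything: constraint 2: x2 - x6 = -1; constraint 6: x1 + x4 = 7; constraint 8: x3 - x4 = 1, and the others follow.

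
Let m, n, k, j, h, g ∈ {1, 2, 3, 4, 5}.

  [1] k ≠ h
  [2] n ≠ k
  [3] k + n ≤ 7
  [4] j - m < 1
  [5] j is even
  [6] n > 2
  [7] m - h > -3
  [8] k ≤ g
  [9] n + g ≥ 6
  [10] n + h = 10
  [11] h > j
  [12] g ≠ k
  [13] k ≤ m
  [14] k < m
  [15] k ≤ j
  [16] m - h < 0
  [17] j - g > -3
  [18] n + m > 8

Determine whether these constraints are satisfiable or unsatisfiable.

The assignment m = 4, n = 5, k = 1, j = 2, h = 5, g = 3 works:
  constraint 3 holds since k + n = 6.
  constraint 4 holds since j - m = -2.
  constraint 7 holds since m - h = -1.
The rest check out directly.

Satisfiable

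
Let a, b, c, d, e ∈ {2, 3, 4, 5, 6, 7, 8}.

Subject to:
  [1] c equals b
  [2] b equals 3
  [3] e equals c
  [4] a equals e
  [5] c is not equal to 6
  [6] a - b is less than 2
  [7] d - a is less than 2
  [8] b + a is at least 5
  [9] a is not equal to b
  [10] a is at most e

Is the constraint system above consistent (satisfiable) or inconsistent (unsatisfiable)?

From constraints 1, 3, and 4, a = e = c = b, so a = b. But constraint 9 says a ≠ b. Contradiction.

Unsatisfiable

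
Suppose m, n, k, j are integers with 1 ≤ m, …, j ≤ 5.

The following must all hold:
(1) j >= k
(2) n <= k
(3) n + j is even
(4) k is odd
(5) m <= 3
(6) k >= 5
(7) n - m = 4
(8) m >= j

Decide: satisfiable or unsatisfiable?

Unsatisfiable

From constraints 1 and 6: j ≥ k and k ≥ 5, so j ≥ 5. From constraints 5 and 8: j ≤ m and m ≤ 3, so j ≤ 3. But 3 < 5, so no value of j works.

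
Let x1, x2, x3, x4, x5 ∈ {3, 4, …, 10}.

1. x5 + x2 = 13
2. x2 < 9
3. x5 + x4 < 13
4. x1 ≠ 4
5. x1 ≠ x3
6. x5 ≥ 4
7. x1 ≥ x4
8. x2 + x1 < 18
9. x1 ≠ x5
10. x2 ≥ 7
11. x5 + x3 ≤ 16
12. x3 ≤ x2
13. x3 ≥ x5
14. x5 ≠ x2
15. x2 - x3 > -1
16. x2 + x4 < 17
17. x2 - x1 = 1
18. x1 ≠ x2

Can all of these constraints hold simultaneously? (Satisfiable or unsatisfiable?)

Satisfiable

One satisfying assignment is x1 = 7, x2 = 8, x3 = 8, x4 = 6, x5 = 5.
For the less obvious constraints — constraint 1: x5 + x2 = 13; constraint 3: x5 + x4 = 11 — and the others hold by inspection.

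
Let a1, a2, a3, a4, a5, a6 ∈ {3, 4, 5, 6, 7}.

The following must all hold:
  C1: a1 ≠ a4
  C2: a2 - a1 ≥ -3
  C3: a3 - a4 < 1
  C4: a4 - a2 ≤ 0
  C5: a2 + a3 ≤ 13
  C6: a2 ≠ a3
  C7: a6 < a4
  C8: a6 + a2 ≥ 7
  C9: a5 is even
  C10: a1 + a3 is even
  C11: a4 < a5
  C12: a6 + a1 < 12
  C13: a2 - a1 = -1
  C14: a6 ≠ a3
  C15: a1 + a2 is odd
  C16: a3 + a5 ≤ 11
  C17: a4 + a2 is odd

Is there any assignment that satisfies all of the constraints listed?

Satisfiable

Take a1 = 7, a2 = 6, a3 = 5, a4 = 5, a5 = 6, a6 = 3. Then constraint 2: a2 - a1 = -1; constraint 3: a3 - a4 = 0, and every other listed constraint is also met.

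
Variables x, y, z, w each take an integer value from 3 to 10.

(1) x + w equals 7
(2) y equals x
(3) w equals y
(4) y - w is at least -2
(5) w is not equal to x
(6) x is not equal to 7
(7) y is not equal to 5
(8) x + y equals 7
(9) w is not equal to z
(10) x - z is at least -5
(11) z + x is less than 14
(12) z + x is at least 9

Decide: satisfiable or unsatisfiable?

From constraints 2 and 3, w = y = x, so w = x. But constraint 5 says w ≠ x. Contradiction.

Unsatisfiable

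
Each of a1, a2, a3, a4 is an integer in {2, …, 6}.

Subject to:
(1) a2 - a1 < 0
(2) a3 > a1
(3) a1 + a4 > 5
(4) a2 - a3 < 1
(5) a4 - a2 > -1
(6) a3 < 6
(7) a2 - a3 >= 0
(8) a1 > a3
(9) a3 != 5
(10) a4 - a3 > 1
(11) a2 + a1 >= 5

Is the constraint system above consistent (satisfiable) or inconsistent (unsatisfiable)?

Unsatisfiable

Constraints 1, 2, and 7 give a1 < a3, a3 ≤ a2, a2 < a1. Chaining: a1 < a3 ≤ a2 < a1, which forces a1 < a1 — impossible.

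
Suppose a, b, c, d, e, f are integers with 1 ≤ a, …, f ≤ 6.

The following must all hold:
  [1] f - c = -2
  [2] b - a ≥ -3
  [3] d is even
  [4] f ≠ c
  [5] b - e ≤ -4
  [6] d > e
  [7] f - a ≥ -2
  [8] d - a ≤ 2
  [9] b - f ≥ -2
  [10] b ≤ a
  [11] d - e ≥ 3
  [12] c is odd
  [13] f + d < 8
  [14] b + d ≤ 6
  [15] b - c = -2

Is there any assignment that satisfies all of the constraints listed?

Constraints 5, 7, 8, 9, and 11 give e − b ≥ 4, b − f ≥ -2, f − a ≥ -2, a − d ≥ -2, d − e ≥ 3.
Adding all 5 inequalities: the left sides telescope to 0, and the right sides sum to 4 + (-2) + (-2) + (-2) + 3 = 1. So 0 ≥ 1, which is false.

Unsatisfiable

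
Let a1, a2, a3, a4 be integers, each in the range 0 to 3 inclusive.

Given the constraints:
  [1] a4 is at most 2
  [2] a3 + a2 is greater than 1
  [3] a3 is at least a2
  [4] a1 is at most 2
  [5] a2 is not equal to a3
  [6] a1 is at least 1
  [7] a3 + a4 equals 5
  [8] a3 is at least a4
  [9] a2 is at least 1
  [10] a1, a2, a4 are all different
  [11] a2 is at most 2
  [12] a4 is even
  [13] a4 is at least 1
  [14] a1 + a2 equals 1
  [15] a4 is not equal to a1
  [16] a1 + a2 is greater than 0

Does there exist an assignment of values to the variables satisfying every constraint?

Unsatisfiable

Constraints 1, 4, 6, 9, 11, and 13 confine each of a1, a2, a4 to the 2 values {1, 2}.
Constraint 10 requires all 3 of them to be distinct, but only 2 values are available — impossible by the pigeonhole principle.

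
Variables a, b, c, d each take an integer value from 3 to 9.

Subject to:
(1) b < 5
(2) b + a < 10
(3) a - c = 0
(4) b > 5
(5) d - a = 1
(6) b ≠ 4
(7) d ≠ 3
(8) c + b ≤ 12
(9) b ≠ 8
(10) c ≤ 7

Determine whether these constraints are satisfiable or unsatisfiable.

From constraint 4: b ≥ 6. From constraint 1: b ≤ 4. But 4 < 6, so no value of b works.

Unsatisfiable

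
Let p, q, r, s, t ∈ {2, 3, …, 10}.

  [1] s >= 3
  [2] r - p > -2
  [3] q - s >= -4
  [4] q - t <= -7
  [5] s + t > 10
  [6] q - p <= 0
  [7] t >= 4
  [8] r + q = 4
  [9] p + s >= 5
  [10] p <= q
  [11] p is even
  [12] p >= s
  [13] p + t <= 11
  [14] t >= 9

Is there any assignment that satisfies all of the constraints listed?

From constraints 1 and 12: p ≥ s ≥ 3. From constraint 14: t ≥ 9. Hence p + t ≥ 12. But constraint 13 requires p + t ≤ 11, and 11 < 12. Contradiction.

Unsatisfiable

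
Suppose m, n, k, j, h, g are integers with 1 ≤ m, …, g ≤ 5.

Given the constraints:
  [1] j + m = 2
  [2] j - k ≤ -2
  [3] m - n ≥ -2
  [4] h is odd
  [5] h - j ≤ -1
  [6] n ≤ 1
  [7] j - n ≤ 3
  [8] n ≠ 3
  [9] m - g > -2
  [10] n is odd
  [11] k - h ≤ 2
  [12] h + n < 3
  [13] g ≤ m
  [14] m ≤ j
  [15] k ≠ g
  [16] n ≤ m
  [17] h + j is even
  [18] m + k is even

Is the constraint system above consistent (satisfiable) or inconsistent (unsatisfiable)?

Constraints 2, 5, and 11 give k − j ≥ 2, j − h ≥ 1, h − k ≥ -2.
Adding all 3 inequalities: the left sides telescope to 0, and the right sides sum to 2 + 1 + (-2) = 1. So 0 ≥ 1, which is false.

Unsatisfiable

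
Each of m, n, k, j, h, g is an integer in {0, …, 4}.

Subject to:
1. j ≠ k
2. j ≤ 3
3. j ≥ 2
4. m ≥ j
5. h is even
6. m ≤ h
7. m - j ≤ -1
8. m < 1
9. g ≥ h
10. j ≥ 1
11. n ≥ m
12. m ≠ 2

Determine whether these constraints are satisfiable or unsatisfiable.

From constraints 3 and 4: m ≥ j and j ≥ 2, so m ≥ 2. From constraint 8: m ≤ 0. But 0 < 2, so no value of m works.

Unsatisfiable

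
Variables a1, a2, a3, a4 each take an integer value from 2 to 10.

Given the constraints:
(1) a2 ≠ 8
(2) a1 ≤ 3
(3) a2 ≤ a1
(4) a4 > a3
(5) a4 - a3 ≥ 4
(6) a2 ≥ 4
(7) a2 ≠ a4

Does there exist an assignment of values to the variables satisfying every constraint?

From constraint 6: a2 ≥ 4. From constraints 2 and 3: a2 ≤ a1 and a1 ≤ 3, so a2 ≤ 3. But 3 < 4, so no value of a2 works.

Unsatisfiable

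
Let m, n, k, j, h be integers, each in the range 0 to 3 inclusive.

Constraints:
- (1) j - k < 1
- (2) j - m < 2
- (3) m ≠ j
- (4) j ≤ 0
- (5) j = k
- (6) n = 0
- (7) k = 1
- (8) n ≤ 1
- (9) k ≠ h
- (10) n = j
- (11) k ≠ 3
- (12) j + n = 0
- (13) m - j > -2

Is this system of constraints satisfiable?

Unsatisfiable

Constraint 6 fixes n = 0 and constraint 7 fixes k = 1. Constraints 5 and 10 give n = j = k, so n = k. But 0 ≠ 1 — contradiction.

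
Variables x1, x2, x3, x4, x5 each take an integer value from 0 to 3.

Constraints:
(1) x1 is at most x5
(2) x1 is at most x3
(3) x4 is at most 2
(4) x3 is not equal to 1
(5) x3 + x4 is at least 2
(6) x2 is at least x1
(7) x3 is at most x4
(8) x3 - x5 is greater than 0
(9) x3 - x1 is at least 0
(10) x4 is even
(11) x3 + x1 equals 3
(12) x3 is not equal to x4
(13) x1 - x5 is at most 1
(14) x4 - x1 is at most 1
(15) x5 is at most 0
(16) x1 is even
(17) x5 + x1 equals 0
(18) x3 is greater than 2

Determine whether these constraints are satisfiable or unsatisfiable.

Unsatisfiable

From constraints 3 and 7: x3 ≤ x4 ≤ 2. From constraints 1 and 15: x1 ≤ x5 ≤ 0. Hence x3 + x1 ≤ 2. But constraint 11 requires x3 + x1 = 3, and 3 > 2. Contradiction.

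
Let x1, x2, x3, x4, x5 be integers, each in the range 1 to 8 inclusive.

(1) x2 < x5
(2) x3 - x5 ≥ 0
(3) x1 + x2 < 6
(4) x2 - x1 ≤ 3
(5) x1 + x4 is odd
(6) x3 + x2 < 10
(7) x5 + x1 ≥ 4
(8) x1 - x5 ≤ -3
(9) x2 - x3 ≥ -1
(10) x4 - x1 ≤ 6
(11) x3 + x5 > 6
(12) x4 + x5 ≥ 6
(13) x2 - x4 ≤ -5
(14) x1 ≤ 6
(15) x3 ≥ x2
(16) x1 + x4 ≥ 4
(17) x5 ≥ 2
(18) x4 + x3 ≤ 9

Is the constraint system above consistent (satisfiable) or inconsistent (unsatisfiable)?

Unsatisfiable

Constraints 2, 8, 9, 10, and 13 give x3 − x5 ≥ 0, x5 − x1 ≥ 3, x1 − x4 ≥ -6, x4 − x2 ≥ 5, x2 − x3 ≥ -1.
Adding all 5 inequalities: the left sides telescope to 0, and the right sides sum to 0 + 3 + (-6) + 5 + (-1) = 1. So 0 ≥ 1, which is false.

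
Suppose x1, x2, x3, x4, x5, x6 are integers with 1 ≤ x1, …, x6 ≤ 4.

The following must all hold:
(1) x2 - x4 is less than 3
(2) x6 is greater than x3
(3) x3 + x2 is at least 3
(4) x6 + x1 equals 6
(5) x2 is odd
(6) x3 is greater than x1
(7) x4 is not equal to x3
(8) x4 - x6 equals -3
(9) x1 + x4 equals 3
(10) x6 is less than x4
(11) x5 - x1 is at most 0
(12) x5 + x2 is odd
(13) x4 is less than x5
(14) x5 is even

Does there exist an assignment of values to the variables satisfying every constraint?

Constraints 2, 6, 10, 11, and 13 give x4 < x5, x5 ≤ x1, x1 < x3, x3 < x6, x6 < x4. Chaining: x4 < x5 ≤ x1 < x3 < x6 < x4, which forces x4 < x4 — impossible.

Unsatisfiable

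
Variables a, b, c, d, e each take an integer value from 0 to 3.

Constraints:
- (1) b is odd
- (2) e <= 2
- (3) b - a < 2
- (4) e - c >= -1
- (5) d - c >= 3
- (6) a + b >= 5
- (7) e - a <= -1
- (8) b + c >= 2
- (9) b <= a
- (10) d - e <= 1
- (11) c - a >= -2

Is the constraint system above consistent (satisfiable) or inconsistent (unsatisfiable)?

Constraints 5, 7, 10, and 11 give c − a ≥ -2, a − e ≥ 1, e − d ≥ -1, d − c ≥ 3.
Adding all 4 inequalities: the left sides telescope to 0, and the right sides sum to (-2) + 1 + (-1) + 3 = 1. So 0 ≥ 1, which is false.

Unsatisfiable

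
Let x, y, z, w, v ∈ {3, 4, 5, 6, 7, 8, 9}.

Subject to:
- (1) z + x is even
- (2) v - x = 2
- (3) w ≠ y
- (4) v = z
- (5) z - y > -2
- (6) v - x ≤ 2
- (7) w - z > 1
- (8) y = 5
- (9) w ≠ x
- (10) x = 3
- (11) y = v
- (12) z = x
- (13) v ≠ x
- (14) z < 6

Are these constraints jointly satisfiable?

Unsatisfiable

Constraint 8 fixes y = 5 and constraint 10 fixes x = 3. Constraints 4, 11, and 12 give y = v = z = x, so y = x. But 5 ≠ 3 — contradiction.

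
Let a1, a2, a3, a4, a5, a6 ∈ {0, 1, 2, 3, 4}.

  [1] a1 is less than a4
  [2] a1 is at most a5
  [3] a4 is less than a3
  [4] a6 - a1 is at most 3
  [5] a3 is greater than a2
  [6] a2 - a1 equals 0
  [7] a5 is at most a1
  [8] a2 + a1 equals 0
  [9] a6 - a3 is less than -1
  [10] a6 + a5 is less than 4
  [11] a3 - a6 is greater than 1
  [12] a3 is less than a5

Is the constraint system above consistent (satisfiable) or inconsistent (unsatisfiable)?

Constraints 1, 3, 7, and 12 give a3 < a5, a5 ≤ a1, a1 < a4, a4 < a3. Chaining: a3 < a5 ≤ a1 < a4 < a3, which forces a3 < a3 — impossible.

Unsatisfiable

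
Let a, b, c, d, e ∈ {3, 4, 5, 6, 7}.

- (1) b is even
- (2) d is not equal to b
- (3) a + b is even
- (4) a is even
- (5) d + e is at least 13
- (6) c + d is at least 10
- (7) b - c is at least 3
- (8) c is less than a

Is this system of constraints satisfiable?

One satisfying assignment is a = 6, b = 6, c = 3, d = 7, e = 7.
For the less obvious constraints — constraint 5: d + e = 14; constraint 6: c + d = 10 — and the others hold by inspection.

Satisfiable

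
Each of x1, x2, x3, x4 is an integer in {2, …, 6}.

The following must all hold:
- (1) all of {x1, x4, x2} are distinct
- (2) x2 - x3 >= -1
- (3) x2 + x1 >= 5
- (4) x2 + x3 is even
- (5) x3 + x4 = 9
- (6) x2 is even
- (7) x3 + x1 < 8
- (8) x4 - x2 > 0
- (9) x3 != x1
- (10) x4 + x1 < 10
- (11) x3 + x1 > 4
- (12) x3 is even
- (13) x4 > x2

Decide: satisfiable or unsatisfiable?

Satisfiable

Take x1 = 2, x2 = 4, x3 = 4, x4 = 5. Then constraint 2: x2 - x3 = 0; constraint 3: x2 + x1 = 6; constraint 5: x3 + x4 = 9, and every other listed constraint is also met.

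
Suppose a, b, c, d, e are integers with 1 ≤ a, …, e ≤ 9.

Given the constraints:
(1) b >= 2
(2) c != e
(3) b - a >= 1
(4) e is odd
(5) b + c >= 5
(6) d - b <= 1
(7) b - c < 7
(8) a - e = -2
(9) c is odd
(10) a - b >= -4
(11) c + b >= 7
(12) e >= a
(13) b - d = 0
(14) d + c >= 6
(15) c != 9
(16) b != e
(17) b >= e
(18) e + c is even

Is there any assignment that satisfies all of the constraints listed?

Satisfiable

Try a = 3, b = 7, c = 1, d = 7, e = 5.
Check constraint 3: b - a = 4; constraint 5: b + c = 8; constraint 6: d - b = 0. The remaining constraints are straightforward to verify.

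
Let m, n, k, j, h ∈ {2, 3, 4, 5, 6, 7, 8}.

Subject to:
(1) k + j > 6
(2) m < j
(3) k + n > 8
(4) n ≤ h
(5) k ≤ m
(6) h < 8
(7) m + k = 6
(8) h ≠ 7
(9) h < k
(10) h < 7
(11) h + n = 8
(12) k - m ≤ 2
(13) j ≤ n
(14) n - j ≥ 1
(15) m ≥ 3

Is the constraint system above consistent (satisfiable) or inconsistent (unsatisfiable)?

Unsatisfiable

Constraints 2, 4, 5, 9, and 13 give k ≤ m, m < j, j ≤ n, n ≤ h, h < k. Chaining: k ≤ m < j ≤ n ≤ h < k, which forces k < k — impossible.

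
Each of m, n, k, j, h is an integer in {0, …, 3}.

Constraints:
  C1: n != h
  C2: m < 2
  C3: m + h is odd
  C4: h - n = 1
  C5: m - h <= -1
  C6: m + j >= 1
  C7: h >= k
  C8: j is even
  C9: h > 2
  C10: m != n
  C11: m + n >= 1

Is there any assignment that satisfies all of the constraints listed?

Setting (m, n, k, j, h) = (0, 2, 2, 2, 3) satisfies everything: constraint 4: h - n = 1; constraint 5: m - h = -3, and the others follow.

Satisfiable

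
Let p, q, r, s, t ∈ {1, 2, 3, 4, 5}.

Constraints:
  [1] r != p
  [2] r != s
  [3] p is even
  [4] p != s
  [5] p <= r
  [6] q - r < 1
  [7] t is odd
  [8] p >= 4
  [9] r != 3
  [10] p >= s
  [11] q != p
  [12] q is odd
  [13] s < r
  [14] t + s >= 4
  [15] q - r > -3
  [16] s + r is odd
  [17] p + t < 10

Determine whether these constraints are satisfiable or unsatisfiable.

One satisfying assignment is p = 4, q = 5, r = 5, s = 2, t = 5.
For the less obvious constraints — constraint 6: q - r = 0; constraint 14: t + s = 7 — and the others hold by inspection.

Satisfiable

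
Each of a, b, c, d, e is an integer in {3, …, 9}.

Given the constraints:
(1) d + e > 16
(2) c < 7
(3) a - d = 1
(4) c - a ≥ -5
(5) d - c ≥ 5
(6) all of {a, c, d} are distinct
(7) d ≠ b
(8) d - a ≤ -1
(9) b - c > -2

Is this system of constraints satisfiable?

Unsatisfiable

Constraints 4, 5, and 8 give c − a ≥ -5, a − d ≥ 1, d − c ≥ 5.
Adding all 3 inequalities: the left sides telescope to 0, and the right sides sum to (-5) + 1 + 5 = 1. So 0 ≥ 1, which is false.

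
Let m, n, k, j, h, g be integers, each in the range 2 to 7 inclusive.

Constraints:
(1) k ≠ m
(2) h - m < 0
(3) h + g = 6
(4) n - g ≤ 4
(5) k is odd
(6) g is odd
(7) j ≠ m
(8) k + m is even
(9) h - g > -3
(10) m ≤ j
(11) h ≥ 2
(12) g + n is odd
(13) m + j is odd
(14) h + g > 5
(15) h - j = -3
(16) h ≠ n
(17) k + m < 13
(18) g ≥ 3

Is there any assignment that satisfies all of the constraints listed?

Satisfiable

Try m = 5, n = 4, k = 7, j = 6, h = 3, g = 3.
Check constraint 2: h - m = -2; constraint 3: h + g = 6; constraint 4: n - g = 1. The remaining constraints are straightforward to verify.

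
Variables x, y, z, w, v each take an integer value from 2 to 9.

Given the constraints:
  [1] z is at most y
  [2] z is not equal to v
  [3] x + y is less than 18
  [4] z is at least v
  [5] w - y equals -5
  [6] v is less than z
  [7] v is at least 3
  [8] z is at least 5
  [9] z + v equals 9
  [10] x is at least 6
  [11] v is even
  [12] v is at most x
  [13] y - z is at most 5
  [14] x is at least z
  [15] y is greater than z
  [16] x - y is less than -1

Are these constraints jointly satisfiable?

Satisfiable

One satisfying assignment is x = 6, y = 9, z = 5, w = 4, v = 4.
For the less obvious constraints — constraint 3: x + y = 15; constraint 5: w - y = -5 — and the others hold by inspection.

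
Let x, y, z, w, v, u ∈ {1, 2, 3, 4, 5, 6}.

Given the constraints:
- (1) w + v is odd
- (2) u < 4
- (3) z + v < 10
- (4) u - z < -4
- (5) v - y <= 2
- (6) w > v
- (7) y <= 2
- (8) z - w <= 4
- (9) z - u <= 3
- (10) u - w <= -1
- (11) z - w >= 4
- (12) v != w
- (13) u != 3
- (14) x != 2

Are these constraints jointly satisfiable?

Unsatisfiable

Constraints 9, 10, and 11 give z − w ≥ 4, w − u ≥ 1, u − z ≥ -3.
Adding all 3 inequalities: the left sides telescope to 0, and the right sides sum to 4 + 1 + (-3) = 2. So 0 ≥ 2, which is false.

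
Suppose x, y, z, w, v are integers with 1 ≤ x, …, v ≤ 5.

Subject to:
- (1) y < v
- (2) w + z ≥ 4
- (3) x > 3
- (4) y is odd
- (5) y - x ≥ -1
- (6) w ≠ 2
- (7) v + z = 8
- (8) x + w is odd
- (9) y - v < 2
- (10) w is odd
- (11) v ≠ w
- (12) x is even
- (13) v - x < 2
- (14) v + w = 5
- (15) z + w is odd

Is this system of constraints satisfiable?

Take x = 4, y = 3, z = 4, w = 1, v = 4. Then constraint 2: w + z = 5; constraint 5: y - x = -1, and every other listed constraint is also met.

Satisfiable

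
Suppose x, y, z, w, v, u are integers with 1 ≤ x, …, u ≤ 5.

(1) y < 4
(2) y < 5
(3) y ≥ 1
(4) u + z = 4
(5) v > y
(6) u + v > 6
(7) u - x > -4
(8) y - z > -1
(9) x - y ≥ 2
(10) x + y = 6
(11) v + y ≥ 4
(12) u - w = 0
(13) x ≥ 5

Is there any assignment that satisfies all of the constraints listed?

Satisfiable

Take x = 5, y = 1, z = 1, w = 3, v = 5, u = 3. Then constraint 4: u + z = 4; constraint 6: u + v = 8; constraint 7: u - x = -2, and every other listed constraint is also met.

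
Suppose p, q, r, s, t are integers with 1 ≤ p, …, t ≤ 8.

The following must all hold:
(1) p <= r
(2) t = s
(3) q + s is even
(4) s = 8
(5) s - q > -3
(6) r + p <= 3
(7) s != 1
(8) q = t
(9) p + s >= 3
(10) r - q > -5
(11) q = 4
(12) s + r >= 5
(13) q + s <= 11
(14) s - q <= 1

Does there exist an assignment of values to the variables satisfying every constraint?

Constraint 11 fixes q = 4 and constraint 4 fixes s = 8. Constraints 2 and 8 give q = t = s, so q = s. But 4 ≠ 8 — contradiction.

Unsatisfiable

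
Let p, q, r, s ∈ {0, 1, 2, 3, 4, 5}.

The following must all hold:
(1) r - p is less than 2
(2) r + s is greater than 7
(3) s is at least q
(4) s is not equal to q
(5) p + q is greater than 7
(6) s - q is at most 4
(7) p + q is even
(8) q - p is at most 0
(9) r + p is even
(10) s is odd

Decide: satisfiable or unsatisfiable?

Setting (p, q, r, s) = (5, 3, 5, 5) satisfies everything: constraint 1: r - p = 0; constraint 2: r + s = 10, and the others follow.

Satisfiable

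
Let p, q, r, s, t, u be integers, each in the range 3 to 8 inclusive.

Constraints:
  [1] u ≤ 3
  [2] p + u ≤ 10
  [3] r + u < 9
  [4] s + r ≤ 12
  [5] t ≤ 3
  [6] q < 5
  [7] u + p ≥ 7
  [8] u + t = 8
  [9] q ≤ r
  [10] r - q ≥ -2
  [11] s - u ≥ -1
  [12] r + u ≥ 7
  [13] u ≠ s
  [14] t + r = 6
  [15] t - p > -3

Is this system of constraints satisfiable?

From constraint 1: u ≤ 3. From constraint 5: t ≤ 3. Hence u + t ≤ 6. But constraint 8 requires u + t = 8, and 8 > 6. Contradiction.

Unsatisfiable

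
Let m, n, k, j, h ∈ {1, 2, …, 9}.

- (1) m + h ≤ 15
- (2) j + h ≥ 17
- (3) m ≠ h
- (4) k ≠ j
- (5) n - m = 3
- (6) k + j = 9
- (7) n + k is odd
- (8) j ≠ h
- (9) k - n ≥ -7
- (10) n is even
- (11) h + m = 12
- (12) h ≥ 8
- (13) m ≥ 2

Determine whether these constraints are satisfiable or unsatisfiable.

One satisfying assignment is m = 3, n = 6, k = 1, j = 8, h = 9.
For the less obvious constraints — constraint 1: m + h = 12; constraint 2: j + h = 17; constraint 5: n - m = 3 — and the others hold by inspection.

Satisfiable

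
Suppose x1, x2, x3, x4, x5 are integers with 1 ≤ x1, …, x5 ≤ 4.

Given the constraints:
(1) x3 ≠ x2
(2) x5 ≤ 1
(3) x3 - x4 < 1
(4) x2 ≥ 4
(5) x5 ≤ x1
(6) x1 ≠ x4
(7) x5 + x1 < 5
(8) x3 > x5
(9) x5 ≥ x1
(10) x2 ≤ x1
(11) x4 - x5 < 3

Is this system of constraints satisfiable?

From constraints 4 and 10: x1 ≥ x2 and x2 ≥ 4, so x1 ≥ 4. From constraints 2 and 9: x1 ≤ x5 and x5 ≤ 1, so x1 ≤ 1. But 1 < 4, so no value of x1 works.

Unsatisfiable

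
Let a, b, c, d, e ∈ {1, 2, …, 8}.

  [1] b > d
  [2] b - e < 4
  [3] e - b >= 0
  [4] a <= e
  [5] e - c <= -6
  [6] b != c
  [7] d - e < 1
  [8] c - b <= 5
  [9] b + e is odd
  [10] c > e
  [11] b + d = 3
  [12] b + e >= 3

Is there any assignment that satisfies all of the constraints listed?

Constraints 3, 5, and 8 give b − c ≥ -5, c − e ≥ 6, e − b ≥ 0.
Adding all 3 inequalities: the left sides telescope to 0, and the right sides sum to (-5) + 6 + 0 = 1. So 0 ≥ 1, which is false.

Unsatisfiable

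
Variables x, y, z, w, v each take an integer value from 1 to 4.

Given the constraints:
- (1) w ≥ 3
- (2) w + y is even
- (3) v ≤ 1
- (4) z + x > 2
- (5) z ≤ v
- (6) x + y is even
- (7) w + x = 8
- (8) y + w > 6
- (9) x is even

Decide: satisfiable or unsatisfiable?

Satisfiable

Take x = 4, y = 4, z = 1, w = 4, v = 1. Then constraint 4: z + x = 5; constraint 7: w + x = 8, and every other listed constraint is also met.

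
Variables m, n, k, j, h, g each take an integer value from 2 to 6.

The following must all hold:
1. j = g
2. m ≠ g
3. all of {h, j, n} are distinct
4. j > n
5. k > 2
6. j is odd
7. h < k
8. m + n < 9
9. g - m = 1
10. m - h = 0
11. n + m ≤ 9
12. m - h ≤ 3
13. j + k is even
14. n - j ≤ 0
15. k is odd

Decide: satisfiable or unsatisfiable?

Satisfiable

Setting (m, n, k, j, h, g) = (4, 3, 5, 5, 4, 5) satisfies everything: constraint 8: m + n = 7; constraint 9: g - m = 1, and the others follow.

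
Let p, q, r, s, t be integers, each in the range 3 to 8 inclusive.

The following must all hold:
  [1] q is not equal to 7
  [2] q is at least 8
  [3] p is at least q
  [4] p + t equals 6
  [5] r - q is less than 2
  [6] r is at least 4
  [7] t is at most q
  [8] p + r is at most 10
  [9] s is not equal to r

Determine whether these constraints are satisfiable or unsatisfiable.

From constraints 2 and 3: p ≥ q ≥ 8. From constraint 6: r ≥ 4. Hence p + r ≥ 12. But constraint 8 requires p + r ≤ 10, and 10 < 12. Contradiction.

Unsatisfiable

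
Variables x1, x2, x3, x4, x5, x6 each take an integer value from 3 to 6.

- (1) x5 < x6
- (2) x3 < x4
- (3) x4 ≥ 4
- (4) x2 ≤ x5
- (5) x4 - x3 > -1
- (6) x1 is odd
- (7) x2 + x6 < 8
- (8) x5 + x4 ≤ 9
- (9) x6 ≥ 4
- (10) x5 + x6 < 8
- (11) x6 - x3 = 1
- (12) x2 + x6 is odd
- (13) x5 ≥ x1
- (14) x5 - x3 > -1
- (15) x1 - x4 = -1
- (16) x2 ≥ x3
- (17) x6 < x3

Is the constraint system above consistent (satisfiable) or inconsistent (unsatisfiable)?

Unsatisfiable

Constraints 1, 4, 16, and 17 give x3 ≤ x2, x2 ≤ x5, x5 < x6, x6 < x3. Chaining: x3 ≤ x2 ≤ x5 < x6 < x3, which forces x3 < x3 — impossible.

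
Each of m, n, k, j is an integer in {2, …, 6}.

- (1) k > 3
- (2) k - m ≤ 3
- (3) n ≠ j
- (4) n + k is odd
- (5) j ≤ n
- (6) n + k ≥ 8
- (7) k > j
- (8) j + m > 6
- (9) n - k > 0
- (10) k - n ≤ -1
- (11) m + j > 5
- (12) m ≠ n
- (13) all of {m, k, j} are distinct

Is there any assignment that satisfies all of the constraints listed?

The assignment m = 3, n = 6, k = 5, j = 4 works:
  constraint 2 holds since k - m = 2.
  constraint 6 holds since n + k = 11.
  constraint 8 holds since j + m = 7.
The rest check out directly.

Satisfiable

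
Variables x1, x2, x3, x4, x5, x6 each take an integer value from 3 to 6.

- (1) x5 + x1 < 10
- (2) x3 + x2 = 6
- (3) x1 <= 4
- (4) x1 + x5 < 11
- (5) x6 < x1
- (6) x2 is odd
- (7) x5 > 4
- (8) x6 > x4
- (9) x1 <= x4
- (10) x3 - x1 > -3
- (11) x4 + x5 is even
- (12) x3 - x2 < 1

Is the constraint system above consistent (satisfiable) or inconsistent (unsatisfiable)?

Constraints 5, 8, and 9 give x1 ≤ x4, x4 < x6, x6 < x1. Chaining: x1 ≤ x4 < x6 < x1, which forces x1 < x1 — impossible.

Unsatisfiable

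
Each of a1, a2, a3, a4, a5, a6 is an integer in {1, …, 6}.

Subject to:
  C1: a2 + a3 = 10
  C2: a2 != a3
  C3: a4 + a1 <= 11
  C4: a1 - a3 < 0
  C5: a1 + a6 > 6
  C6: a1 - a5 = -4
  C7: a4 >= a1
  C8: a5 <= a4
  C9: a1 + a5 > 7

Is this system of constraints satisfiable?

Satisfiable

Take a1 = 2, a2 = 6, a3 = 4, a4 = 6, a5 = 6, a6 = 6. Then constraint 1: a2 + a3 = 10; constraint 3: a4 + a1 = 8; constraint 4: a1 - a3 = -2, and every other listed constraint is also met.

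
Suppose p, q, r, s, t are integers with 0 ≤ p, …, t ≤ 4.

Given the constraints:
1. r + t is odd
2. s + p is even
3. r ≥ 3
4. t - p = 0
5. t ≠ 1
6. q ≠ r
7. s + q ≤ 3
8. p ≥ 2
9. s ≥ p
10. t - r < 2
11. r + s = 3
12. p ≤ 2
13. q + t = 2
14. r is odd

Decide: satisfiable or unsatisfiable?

From constraint 3: r ≥ 3. From constraints 8 and 9: s ≥ p ≥ 2. Hence r + s ≥ 5. But constraint 11 requires r + s = 3, and 3 < 5. Contradiction.

Unsatisfiable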